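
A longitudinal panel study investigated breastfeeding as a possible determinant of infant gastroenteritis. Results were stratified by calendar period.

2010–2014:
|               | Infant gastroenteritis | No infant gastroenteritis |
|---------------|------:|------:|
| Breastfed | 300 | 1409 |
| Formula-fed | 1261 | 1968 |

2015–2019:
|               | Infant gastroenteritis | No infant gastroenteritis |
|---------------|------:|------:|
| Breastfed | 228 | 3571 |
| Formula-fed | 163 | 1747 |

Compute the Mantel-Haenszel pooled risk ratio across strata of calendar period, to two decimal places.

RR_MH = Σ(aᵢ·n₀ᵢ/nᵢ) / Σ(cᵢ·n₁ᵢ/nᵢ), with n₁ᵢ = aᵢ+bᵢ (exposed), n₀ᵢ = cᵢ+dᵢ (unexposed), nᵢ = n₁ᵢ+n₀ᵢ.
Stratum 1 (2010–2014): n₁ = 1709, n₀ = 3229, n = 4938; a·n₀/n = 300·3229/4938 = 196.1725; c·n₁/n = 1261·1709/4938 = 436.4214
Stratum 2 (2015–2019): n₁ = 3799, n₀ = 1910, n = 5709; a·n₀/n = 228·1910/5709 = 76.2796; c·n₁/n = 163·3799/5709 = 108.4668
RR_MH = (196.1725 + 76.2796) / (436.4214 + 108.4668) = 272.4521 / 544.8882 = 0.50001

0.50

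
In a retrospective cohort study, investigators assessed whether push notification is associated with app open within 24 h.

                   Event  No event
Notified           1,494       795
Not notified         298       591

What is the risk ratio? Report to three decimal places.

1.947

Cells: a = 1494, b = 795, c = 298, d = 591.
Risk in exposed = 1494/2289 = 0.65269; risk in unexposed = 298/889 = 0.33521.
RR = 0.65269 / 0.33521 = 1.94711
The risk among the exposed is 1.95 times that among the unexposed.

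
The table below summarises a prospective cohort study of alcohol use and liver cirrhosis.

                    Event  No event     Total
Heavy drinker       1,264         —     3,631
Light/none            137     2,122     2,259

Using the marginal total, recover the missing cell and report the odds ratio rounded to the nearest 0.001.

8.271

The missing cell is in the exposed row: 3631 − 1264 = 2367.
So a = 1264, b = 2367, c = 137, d = 2122.
OR = (a·d)/(b·c) = (1264 × 2122) / (2367 × 137) = 2682208 / 324279 = 8.27130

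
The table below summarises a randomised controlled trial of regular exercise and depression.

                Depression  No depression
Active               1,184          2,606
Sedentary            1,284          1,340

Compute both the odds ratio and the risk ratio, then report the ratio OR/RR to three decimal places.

0.743

Cells: a = 1184, b = 2606, c = 1284, d = 1340.
OR = (1184·1340)/(2606·1284) = 1586560/3346104 = 0.47415
Risk in exposed = 1184/3790 = 0.31240; risk in unexposed = 1284/2624 = 0.48933; RR = 0.63843
OR/RR = 0.47415 / 0.63843 = 0.74269
The outcome is not rare, so the OR lies further from 1 than the RR.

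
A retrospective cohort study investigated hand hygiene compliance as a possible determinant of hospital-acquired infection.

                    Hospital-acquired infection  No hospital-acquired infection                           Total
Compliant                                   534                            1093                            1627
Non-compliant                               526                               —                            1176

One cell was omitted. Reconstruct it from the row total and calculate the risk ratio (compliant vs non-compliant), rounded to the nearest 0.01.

0.73

The missing cell is in the unexposed row: 1176 − 526 = 650.
So a = 534, b = 1093, c = 526, d = 650.
RR = [a/(a+b)] / [c/(c+d)] = (534/1627) / (526/1176) = 0.32821/0.44728 = 0.73380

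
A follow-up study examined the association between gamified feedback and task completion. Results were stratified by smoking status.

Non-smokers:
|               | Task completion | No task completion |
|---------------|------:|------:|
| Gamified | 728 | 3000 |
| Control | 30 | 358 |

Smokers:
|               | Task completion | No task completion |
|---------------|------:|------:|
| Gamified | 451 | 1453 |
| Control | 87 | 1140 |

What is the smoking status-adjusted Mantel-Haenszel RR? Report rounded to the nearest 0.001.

RR_MH = Σ(aᵢ·n₀ᵢ/nᵢ) / Σ(cᵢ·n₁ᵢ/nᵢ), with n₁ᵢ = aᵢ+bᵢ (exposed), n₀ᵢ = cᵢ+dᵢ (unexposed), nᵢ = n₁ᵢ+n₀ᵢ.
Stratum 1 (Non-smokers): n₁ = 3728, n₀ = 388, n = 4116; a·n₀/n = 728·388/4116 = 68.6259; c·n₁/n = 30·3728/4116 = 27.1720
Stratum 2 (Smokers): n₁ = 1904, n₀ = 1227, n = 3131; a·n₀/n = 451·1227/3131 = 176.7413; c·n₁/n = 87·1904/3131 = 52.9058
RR_MH = (68.6259 + 176.7413) / (27.1720 + 52.9058) = 245.3671 / 80.0778 = 3.06411

3.064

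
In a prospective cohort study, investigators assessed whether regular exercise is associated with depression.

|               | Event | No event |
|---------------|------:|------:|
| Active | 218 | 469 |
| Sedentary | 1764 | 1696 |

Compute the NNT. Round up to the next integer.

6

Risk in treated group = 218/687 = 0.31732; risk in control = 1764/3460 = 0.50983.
Absolute risk reduction = 0.50983 − 0.31732 = 0.19250
NNT = 1 / ARR = 1 / 0.19250 = 5.195 → round up → 6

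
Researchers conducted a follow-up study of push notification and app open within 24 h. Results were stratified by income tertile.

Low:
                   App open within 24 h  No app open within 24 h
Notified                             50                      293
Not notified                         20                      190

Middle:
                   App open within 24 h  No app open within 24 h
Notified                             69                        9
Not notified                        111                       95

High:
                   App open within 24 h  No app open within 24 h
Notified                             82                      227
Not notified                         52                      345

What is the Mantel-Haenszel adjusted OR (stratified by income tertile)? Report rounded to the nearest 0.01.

OR_MH = Σ(aᵢdᵢ/nᵢ) / Σ(bᵢcᵢ/nᵢ), where nᵢ is the stratum total.
Stratum 1 (Low): n = 553; a·d/n = 50·190/553 = 17.1790; b·c/n = 293·20/553 = 10.5967
Stratum 2 (Middle): n = 284; a·d/n = 69·95/284 = 23.0810; b·c/n = 9·111/284 = 3.5176
Stratum 3 (High): n = 706; a·d/n = 82·345/706 = 40.0708; b·c/n = 227·52/706 = 16.7195
OR_MH = (17.1790 + 23.0810 + 40.0708) / (10.5967 + 3.5176 + 16.7195) = 80.3308 / 30.8339 = 2.60528

2.61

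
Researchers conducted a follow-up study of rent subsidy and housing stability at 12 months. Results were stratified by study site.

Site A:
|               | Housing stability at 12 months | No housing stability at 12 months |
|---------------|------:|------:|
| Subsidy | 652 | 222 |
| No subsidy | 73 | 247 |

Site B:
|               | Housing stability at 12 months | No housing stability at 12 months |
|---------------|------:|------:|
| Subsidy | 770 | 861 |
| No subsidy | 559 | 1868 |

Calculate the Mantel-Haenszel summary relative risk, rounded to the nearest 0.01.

RR_MH = Σ(aᵢ·n₀ᵢ/nᵢ) / Σ(cᵢ·n₁ᵢ/nᵢ), with n₁ᵢ = aᵢ+bᵢ (exposed), n₀ᵢ = cᵢ+dᵢ (unexposed), nᵢ = n₁ᵢ+n₀ᵢ.
Stratum 1 (Site A): n₁ = 874, n₀ = 320, n = 1194; a·n₀/n = 652·320/1194 = 174.7404; c·n₁/n = 73·874/1194 = 53.4355
Stratum 2 (Site B): n₁ = 1631, n₀ = 2427, n = 4058; a·n₀/n = 770·2427/4058 = 460.5200; c·n₁/n = 559·1631/4058 = 224.6745
RR_MH = (174.7404 + 460.5200) / (53.4355 + 224.6745) = 635.2603 / 278.1100 = 2.28421

2.28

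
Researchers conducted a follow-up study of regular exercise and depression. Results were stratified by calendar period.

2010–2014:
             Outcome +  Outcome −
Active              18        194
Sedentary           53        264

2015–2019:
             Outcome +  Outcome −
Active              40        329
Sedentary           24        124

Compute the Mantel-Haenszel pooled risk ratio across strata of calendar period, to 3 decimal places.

0.580

RR_MH = Σ(aᵢ·n₀ᵢ/nᵢ) / Σ(cᵢ·n₁ᵢ/nᵢ), with n₁ᵢ = aᵢ+bᵢ (exposed), n₀ᵢ = cᵢ+dᵢ (unexposed), nᵢ = n₁ᵢ+n₀ᵢ.
Stratum 1 (2010–2014): n₁ = 212, n₀ = 317, n = 529; a·n₀/n = 18·317/529 = 10.7864; c·n₁/n = 53·212/529 = 21.2401
Stratum 2 (2015–2019): n₁ = 369, n₀ = 148, n = 517; a·n₀/n = 40·148/517 = 11.4507; c·n₁/n = 24·369/517 = 17.1296
RR_MH = (10.7864 + 11.4507) / (21.2401 + 17.1296) = 22.2371 / 38.3697 = 0.57955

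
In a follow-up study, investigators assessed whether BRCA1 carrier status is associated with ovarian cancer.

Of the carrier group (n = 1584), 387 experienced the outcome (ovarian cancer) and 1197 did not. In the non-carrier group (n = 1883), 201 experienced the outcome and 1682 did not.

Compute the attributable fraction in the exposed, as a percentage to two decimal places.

From the description: a = 387, b = 1197, c = 201, d = 1682.
Risk in exposed = 387/1584 = 0.24432; risk in unexposed = 201/1883 = 0.10674.
RR = 0.24432/0.10674 = 2.28881
AR% = (RR − 1)/RR × 100 = (2.28881 − 1)/2.28881 × 100 = 56.3092%

56.31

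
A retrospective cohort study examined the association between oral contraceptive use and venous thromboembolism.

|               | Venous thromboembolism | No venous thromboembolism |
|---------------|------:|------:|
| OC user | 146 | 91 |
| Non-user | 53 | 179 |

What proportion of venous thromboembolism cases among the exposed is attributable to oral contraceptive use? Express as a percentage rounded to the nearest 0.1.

Cells: a = 146, b = 91, c = 53, d = 179.
Risk in exposed = 146/237 = 0.61603; risk in unexposed = 53/232 = 0.22845.
RR = 0.61603/0.22845 = 2.69660
AR% = (RR − 1)/RR × 100 = (2.69660 − 1)/2.69660 × 100 = 62.9163%

62.9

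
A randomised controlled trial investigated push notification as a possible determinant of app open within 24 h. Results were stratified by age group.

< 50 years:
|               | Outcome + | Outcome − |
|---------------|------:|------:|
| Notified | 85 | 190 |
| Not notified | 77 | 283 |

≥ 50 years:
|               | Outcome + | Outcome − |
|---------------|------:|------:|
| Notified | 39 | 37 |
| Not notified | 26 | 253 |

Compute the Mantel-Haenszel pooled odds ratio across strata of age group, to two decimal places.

OR_MH = Σ(aᵢdᵢ/nᵢ) / Σ(bᵢcᵢ/nᵢ), where nᵢ is the stratum total.
Stratum 1 (< 50 years): n = 635; a·d/n = 85·283/635 = 37.8819; b·c/n = 190·77/635 = 23.0394
Stratum 2 (≥ 50 years): n = 355; a·d/n = 39·253/355 = 27.7944; b·c/n = 37·26/355 = 2.7099
OR_MH = (37.8819 + 27.7944) / (23.0394 + 2.7099) = 65.6763 / 25.7492 = 2.55061

2.55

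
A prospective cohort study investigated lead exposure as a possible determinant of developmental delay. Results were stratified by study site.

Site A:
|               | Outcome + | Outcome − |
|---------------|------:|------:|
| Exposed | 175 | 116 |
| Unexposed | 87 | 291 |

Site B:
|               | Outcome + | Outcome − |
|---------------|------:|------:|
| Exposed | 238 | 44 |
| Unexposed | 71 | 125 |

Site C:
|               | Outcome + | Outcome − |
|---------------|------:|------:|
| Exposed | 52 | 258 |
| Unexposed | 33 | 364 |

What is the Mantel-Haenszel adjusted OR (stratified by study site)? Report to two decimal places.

4.91

OR_MH = Σ(aᵢdᵢ/nᵢ) / Σ(bᵢcᵢ/nᵢ), where nᵢ is the stratum total.
Stratum 1 (Site A): n = 669; a·d/n = 175·291/669 = 76.1211; b·c/n = 116·87/669 = 15.0852
Stratum 2 (Site B): n = 478; a·d/n = 238·125/478 = 62.2385; b·c/n = 44·71/478 = 6.5356
Stratum 3 (Site C): n = 707; a·d/n = 52·364/707 = 26.7723; b·c/n = 258·33/707 = 12.0424
OR_MH = (76.1211 + 62.2385 + 26.7723) / (15.0852 + 6.5356 + 12.0424) = 165.1318 / 33.6632 = 4.90541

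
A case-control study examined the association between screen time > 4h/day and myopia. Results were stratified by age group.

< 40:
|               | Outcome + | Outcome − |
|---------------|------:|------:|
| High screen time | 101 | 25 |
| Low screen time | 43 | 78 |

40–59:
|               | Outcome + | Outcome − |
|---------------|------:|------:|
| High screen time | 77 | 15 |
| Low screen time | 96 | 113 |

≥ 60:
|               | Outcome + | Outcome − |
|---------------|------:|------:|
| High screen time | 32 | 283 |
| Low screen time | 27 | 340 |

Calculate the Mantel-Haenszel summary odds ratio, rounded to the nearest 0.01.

3.77

OR_MH = Σ(aᵢdᵢ/nᵢ) / Σ(bᵢcᵢ/nᵢ), where nᵢ is the stratum total.
Stratum 1 (< 40): n = 247; a·d/n = 101·78/247 = 31.8947; b·c/n = 25·43/247 = 4.3522
Stratum 2 (40–59): n = 301; a·d/n = 77·113/301 = 28.9070; b·c/n = 15·96/301 = 4.7841
Stratum 3 (≥ 60): n = 682; a·d/n = 32·340/682 = 15.9531; b·c/n = 283·27/682 = 11.2038
OR_MH = (31.8947 + 28.9070 + 15.9531) / (4.3522 + 4.7841 + 11.2038) = 76.7548 / 20.3401 = 3.77357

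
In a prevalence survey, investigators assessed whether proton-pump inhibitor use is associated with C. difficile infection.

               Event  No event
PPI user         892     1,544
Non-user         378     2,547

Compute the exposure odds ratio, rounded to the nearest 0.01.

Cells: a = 892, b = 1544, c = 378, d = 2547.
OR = (a·d)/(b·c) = (892 × 2547) / (1544 × 378) = 2271924 / 583632 = 3.89273
The odds of C. difficile infection are about 3.89 times as high in the ppi user group.

3.89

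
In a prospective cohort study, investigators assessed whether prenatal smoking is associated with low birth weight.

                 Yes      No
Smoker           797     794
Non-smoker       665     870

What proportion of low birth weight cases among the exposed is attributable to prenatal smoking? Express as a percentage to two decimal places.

13.52

Cells: a = 797, b = 794, c = 665, d = 870.
Risk in exposed = 797/1591 = 0.50094; risk in unexposed = 665/1535 = 0.43322.
RR = 0.50094/0.43322 = 1.15631
AR% = (RR − 1)/RR × 100 = (1.15631 − 1)/1.15631 × 100 = 13.5181%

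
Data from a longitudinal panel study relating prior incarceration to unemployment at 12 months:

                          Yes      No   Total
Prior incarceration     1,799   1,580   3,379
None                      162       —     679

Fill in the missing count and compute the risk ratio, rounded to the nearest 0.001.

2.232

The missing cell is in the unexposed row: 679 − 162 = 517.
So a = 1799, b = 1580, c = 162, d = 517.
RR = [a/(a+b)] / [c/(c+d)] = (1799/3379) / (162/679) = 0.53241/0.23859 = 2.23150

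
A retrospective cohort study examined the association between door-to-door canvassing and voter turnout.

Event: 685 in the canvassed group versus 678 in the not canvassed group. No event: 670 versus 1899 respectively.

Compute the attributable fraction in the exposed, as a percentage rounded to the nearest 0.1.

From the description: a = 685, b = 670, c = 678, d = 1899.
Risk in exposed = 685/1355 = 0.50554; risk in unexposed = 678/2577 = 0.26310.
RR = 0.50554/0.26310 = 1.92148
AR% = (RR − 1)/RR × 100 = (1.92148 − 1)/1.92148 × 100 = 47.9568%

48.0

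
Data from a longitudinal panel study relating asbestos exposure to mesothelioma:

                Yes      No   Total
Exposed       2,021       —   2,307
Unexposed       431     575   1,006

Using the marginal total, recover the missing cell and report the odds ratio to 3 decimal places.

The missing cell is in the exposed row: 2307 − 2021 = 286.
So a = 2021, b = 286, c = 431, d = 575.
OR = (a·d)/(b·c) = (2021 × 575) / (286 × 431) = 1162075 / 123266 = 9.42738

9.427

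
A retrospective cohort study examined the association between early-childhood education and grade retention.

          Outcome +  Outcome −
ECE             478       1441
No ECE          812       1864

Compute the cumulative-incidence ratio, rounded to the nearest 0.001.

0.821

Cells: a = 478, b = 1441, c = 812, d = 1864.
Risk in exposed = 478/1919 = 0.24909; risk in unexposed = 812/2676 = 0.30344.
RR = 0.24909 / 0.30344 = 0.82089
The risk is 18% lower among the exposed than among the unexposed.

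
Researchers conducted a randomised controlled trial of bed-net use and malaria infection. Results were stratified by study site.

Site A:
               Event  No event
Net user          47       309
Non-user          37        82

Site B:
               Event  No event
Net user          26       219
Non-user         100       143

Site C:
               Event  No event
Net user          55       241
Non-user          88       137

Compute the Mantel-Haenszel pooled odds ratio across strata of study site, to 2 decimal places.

0.28

OR_MH = Σ(aᵢdᵢ/nᵢ) / Σ(bᵢcᵢ/nᵢ), where nᵢ is the stratum total.
Stratum 1 (Site A): n = 475; a·d/n = 47·82/475 = 8.1137; b·c/n = 309·37/475 = 24.0695
Stratum 2 (Site B): n = 488; a·d/n = 26·143/488 = 7.6189; b·c/n = 219·100/488 = 44.8770
Stratum 3 (Site C): n = 521; a·d/n = 55·137/521 = 14.4626; b·c/n = 241·88/521 = 40.7063
OR_MH = (8.1137 + 7.6189 + 14.4626) / (24.0695 + 44.8770 + 40.7063) = 30.1951 / 109.6529 = 0.27537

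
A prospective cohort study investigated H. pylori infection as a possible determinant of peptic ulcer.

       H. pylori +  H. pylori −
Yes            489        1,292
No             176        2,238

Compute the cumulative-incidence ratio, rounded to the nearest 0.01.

2.01

Reading the table with exposure as columns: a = 489 (H. pylori +, case), b = 176 (H. pylori +, non-case), c = 1292 (H. pylori −, case), d = 2238.
Risk in exposed = 489/665 = 0.73534; risk in unexposed = 1292/3530 = 0.36601.
RR = 0.73534 / 0.36601 = 2.00909
The risk among the exposed is 2.01 times that among the unexposed.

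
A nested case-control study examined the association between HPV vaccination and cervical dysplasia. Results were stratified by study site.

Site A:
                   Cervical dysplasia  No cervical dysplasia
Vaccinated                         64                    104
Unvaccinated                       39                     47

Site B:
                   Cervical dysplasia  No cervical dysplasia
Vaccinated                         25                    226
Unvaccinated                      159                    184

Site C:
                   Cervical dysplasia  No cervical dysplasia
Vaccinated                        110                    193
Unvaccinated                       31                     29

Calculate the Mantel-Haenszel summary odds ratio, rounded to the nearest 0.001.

0.305

OR_MH = Σ(aᵢdᵢ/nᵢ) / Σ(bᵢcᵢ/nᵢ), where nᵢ is the stratum total.
Stratum 1 (Site A): n = 254; a·d/n = 64·47/254 = 11.8425; b·c/n = 104·39/254 = 15.9685
Stratum 2 (Site B): n = 594; a·d/n = 25·184/594 = 7.7441; b·c/n = 226·159/594 = 60.4949
Stratum 3 (Site C): n = 363; a·d/n = 110·29/363 = 8.7879; b·c/n = 193·31/363 = 16.4821
OR_MH = (11.8425 + 7.7441 + 8.7879) / (15.9685 + 60.4949 + 16.4821) = 28.3745 / 92.9455 = 0.30528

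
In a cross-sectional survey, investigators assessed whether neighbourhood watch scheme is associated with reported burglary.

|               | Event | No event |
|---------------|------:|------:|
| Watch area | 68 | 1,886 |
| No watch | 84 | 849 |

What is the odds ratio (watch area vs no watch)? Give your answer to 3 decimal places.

0.364

Cells: a = 68, b = 1886, c = 84, d = 849.
OR = (a·d)/(b·c) = (68 × 849) / (1886 × 84) = 57732 / 158424 = 0.36441
Exposure is associated with lower odds of reported burglary (OR = 0.36 < 1).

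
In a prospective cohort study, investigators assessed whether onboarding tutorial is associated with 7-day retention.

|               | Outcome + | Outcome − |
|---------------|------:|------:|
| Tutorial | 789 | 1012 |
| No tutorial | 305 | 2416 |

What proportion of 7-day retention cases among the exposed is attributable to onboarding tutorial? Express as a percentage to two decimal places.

Cells: a = 789, b = 1012, c = 305, d = 2416.
Risk in exposed = 789/1801 = 0.43809; risk in unexposed = 305/2721 = 0.11209.
RR = 0.43809/0.11209 = 3.90834
AR% = (RR − 1)/RR × 100 = (3.90834 − 1)/3.90834 × 100 = 74.4137%

74.41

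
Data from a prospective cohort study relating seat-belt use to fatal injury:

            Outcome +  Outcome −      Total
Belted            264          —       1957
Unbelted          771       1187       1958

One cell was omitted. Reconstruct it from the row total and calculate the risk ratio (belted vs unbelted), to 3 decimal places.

0.343

The missing cell is in the exposed row: 1957 − 264 = 1693.
So a = 264, b = 1693, c = 771, d = 1187.
RR = [a/(a+b)] / [c/(c+d)] = (264/1957) / (771/1958) = 0.13490/0.39377 = 0.34259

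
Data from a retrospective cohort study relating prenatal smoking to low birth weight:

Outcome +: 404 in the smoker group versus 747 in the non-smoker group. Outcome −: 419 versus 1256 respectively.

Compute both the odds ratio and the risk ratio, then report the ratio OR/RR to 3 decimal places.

1.232

From the description: a = 404, b = 419, c = 747, d = 1256.
OR = (404·1256)/(419·747) = 507424/312993 = 1.62120
Risk in exposed = 404/823 = 0.49089; risk in unexposed = 747/2003 = 0.37294; RR = 1.31626
OR/RR = 1.62120 / 1.31626 = 1.23167
The outcome is not rare, so the OR lies further from 1 than the RR.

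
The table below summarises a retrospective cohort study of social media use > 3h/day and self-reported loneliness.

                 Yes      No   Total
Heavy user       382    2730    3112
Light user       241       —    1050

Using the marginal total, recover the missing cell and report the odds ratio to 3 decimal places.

0.470

The missing cell is in the unexposed row: 1050 − 241 = 809.
So a = 382, b = 2730, c = 241, d = 809.
OR = (a·d)/(b·c) = (382 × 809) / (2730 × 241) = 309038 / 657930 = 0.46971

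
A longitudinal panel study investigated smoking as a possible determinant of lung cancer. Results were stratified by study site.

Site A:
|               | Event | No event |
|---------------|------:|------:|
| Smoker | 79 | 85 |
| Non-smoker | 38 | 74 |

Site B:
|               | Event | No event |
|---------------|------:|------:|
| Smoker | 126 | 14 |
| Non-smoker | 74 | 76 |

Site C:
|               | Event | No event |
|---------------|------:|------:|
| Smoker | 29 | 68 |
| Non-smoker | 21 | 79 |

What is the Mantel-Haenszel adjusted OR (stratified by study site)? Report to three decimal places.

OR_MH = Σ(aᵢdᵢ/nᵢ) / Σ(bᵢcᵢ/nᵢ), where nᵢ is the stratum total.
Stratum 1 (Site A): n = 276; a·d/n = 79·74/276 = 21.1812; b·c/n = 85·38/276 = 11.7029
Stratum 2 (Site B): n = 290; a·d/n = 126·76/290 = 33.0207; b·c/n = 14·74/290 = 3.5724
Stratum 3 (Site C): n = 197; a·d/n = 29·79/197 = 11.6294; b·c/n = 68·21/197 = 7.2487
OR_MH = (21.1812 + 33.0207 + 11.6294) / (11.7029 + 3.5724 + 7.2487) = 65.8313 / 22.5240 = 2.92271

2.923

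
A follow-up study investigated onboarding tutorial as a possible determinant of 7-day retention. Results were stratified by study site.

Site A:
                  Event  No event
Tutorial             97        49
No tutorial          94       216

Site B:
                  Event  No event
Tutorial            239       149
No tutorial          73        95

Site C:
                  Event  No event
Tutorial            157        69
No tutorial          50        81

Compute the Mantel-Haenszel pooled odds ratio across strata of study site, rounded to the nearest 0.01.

3.11

OR_MH = Σ(aᵢdᵢ/nᵢ) / Σ(bᵢcᵢ/nᵢ), where nᵢ is the stratum total.
Stratum 1 (Site A): n = 456; a·d/n = 97·216/456 = 45.9474; b·c/n = 49·94/456 = 10.1009
Stratum 2 (Site B): n = 556; a·d/n = 239·95/556 = 40.8363; b·c/n = 149·73/556 = 19.5629
Stratum 3 (Site C): n = 357; a·d/n = 157·81/357 = 35.6218; b·c/n = 69·50/357 = 9.6639
OR_MH = (45.9474 + 40.8363 + 35.6218) / (10.1009 + 19.5629 + 9.6639) = 122.4055 / 39.3277 = 3.11245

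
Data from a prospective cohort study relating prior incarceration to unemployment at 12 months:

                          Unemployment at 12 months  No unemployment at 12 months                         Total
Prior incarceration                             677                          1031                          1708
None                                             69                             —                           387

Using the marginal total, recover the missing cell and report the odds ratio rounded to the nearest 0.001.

The missing cell is in the unexposed row: 387 − 69 = 318.
So a = 677, b = 1031, c = 69, d = 318.
OR = (a·d)/(b·c) = (677 × 318) / (1031 × 69) = 215286 / 71139 = 3.02627

3.026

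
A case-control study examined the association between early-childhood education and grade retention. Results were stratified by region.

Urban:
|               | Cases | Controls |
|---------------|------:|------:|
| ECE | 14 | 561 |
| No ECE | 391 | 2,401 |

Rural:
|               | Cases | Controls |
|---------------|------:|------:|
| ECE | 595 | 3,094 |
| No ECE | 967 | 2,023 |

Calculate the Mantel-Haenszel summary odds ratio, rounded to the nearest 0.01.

0.37

OR_MH = Σ(aᵢdᵢ/nᵢ) / Σ(bᵢcᵢ/nᵢ), where nᵢ is the stratum total.
Stratum 1 (Urban): n = 3367; a·d/n = 14·2401/3367 = 9.9834; b·c/n = 561·391/3367 = 65.1473
Stratum 2 (Rural): n = 6679; a·d/n = 595·2023/6679 = 180.2193; b·c/n = 3094·967/6679 = 447.9560
OR_MH = (9.9834 + 180.2193) / (65.1473 + 447.9560) = 190.2027 / 513.1033 = 0.37069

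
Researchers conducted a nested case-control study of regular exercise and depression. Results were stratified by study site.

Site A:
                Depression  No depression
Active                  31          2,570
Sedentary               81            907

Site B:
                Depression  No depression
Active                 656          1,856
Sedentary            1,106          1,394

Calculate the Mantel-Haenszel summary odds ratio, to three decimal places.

OR_MH = Σ(aᵢdᵢ/nᵢ) / Σ(bᵢcᵢ/nᵢ), where nᵢ is the stratum total.
Stratum 1 (Site A): n = 3589; a·d/n = 31·907/3589 = 7.8342; b·c/n = 2570·81/3589 = 58.0022
Stratum 2 (Site B): n = 5012; a·d/n = 656·1394/5012 = 182.4549; b·c/n = 1856·1106/5012 = 409.5642
OR_MH = (7.8342 + 182.4549) / (58.0022 + 409.5642) = 190.2891 / 467.5665 = 0.40698

0.407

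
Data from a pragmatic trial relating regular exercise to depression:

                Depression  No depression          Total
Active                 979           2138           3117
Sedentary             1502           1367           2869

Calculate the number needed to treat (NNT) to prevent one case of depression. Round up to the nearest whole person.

Risk in treated group = 979/3117 = 0.31408; risk in control = 1502/2869 = 0.52353.
Absolute risk reduction = 0.52353 − 0.31408 = 0.20944
NNT = 1 / ARR = 1 / 0.20944 = 4.775 → round up → 5

5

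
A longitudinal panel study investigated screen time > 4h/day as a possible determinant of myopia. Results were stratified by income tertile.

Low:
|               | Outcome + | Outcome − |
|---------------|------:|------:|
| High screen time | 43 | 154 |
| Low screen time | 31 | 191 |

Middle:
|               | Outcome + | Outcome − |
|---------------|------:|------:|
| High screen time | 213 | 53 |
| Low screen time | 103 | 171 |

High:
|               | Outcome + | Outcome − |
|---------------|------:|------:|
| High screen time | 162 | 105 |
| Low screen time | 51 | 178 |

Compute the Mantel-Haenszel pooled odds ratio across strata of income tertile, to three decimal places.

OR_MH = Σ(aᵢdᵢ/nᵢ) / Σ(bᵢcᵢ/nᵢ), where nᵢ is the stratum total.
Stratum 1 (Low): n = 419; a·d/n = 43·191/419 = 19.6014; b·c/n = 154·31/419 = 11.3938
Stratum 2 (Middle): n = 540; a·d/n = 213·171/540 = 67.4500; b·c/n = 53·103/540 = 10.1093
Stratum 3 (High): n = 496; a·d/n = 162·178/496 = 58.1371; b·c/n = 105·51/496 = 10.7964
OR_MH = (19.6014 + 67.4500 + 58.1371) / (11.3938 + 10.1093 + 10.7964) = 145.1885 / 32.2994 = 4.49508

4.495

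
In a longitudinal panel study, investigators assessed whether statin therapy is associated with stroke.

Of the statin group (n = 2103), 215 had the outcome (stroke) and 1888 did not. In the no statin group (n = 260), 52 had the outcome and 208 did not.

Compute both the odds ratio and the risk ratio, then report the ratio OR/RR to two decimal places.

From the description: a = 215, b = 1888, c = 52, d = 208.
OR = (215·208)/(1888·52) = 44720/98176 = 0.45551
Risk in exposed = 215/2103 = 0.10223; risk in unexposed = 52/260 = 0.20000; RR = 0.51117
OR/RR = 0.45551 / 0.51117 = 0.89110
The outcome is not rare, so the OR lies further from 1 than the RR.

0.89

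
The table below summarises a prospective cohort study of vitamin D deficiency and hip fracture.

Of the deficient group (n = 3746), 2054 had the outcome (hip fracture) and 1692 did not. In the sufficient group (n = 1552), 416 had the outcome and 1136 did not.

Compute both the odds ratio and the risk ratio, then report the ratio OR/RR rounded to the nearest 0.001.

1.621

From the description: a = 2054, b = 1692, c = 416, d = 1136.
OR = (2054·1136)/(1692·416) = 2333344/703872 = 3.31501
Risk in exposed = 2054/3746 = 0.54832; risk in unexposed = 416/1552 = 0.26804; RR = 2.04565
OR/RR = 3.31501 / 2.04565 = 1.62052
The outcome is not rare, so the OR lies further from 1 than the RR.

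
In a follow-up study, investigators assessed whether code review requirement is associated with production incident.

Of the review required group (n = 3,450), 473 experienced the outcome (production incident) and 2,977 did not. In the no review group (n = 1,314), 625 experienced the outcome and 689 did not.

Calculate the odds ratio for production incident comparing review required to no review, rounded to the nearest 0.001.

From the description: a = 473, b = 2977, c = 625, d = 689.
OR = (a·d)/(b·c) = (473 × 689) / (2977 × 625) = 325897 / 1860625 = 0.17515
Exposure is associated with lower odds of production incident (OR = 0.18 < 1).

0.175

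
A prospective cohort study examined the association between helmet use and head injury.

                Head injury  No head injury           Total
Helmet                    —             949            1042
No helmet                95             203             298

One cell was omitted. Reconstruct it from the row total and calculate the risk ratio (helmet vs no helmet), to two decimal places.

0.28

The missing cell is in the exposed row: 1042 − 949 = 93.
So a = 93, b = 949, c = 95, d = 203.
RR = [a/(a+b)] / [c/(c+d)] = (93/1042) / (95/298) = 0.08925/0.31879 = 0.27997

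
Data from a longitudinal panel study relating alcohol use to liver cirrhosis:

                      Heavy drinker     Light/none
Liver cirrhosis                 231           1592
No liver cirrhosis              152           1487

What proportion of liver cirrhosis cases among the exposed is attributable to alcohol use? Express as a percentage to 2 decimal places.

Reading the table with exposure as columns: a = 231 (Heavy drinker, case), b = 152 (Heavy drinker, non-case), c = 1592 (Light/none, case), d = 1487.
Risk in exposed = 231/383 = 0.60313; risk in unexposed = 1592/3079 = 0.51705.
RR = 0.60313/0.51705 = 1.16649
AR% = (RR − 1)/RR × 100 = (1.16649 − 1)/1.16649 × 100 = 14.2725%

14.27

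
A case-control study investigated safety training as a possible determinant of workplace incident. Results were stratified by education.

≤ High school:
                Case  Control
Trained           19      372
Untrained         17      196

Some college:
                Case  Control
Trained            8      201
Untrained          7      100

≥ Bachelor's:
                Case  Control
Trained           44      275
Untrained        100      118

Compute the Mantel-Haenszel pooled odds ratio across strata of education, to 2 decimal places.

OR_MH = Σ(aᵢdᵢ/nᵢ) / Σ(bᵢcᵢ/nᵢ), where nᵢ is the stratum total.
Stratum 1 (≤ High school): n = 604; a·d/n = 19·196/604 = 6.1656; b·c/n = 372·17/604 = 10.4702
Stratum 2 (Some college): n = 316; a·d/n = 8·100/316 = 2.5316; b·c/n = 201·7/316 = 4.4525
Stratum 3 (≥ Bachelor's): n = 537; a·d/n = 44·118/537 = 9.6685; b·c/n = 275·100/537 = 51.2104
OR_MH = (6.1656 + 2.5316 + 9.6685) / (10.4702 + 4.4525 + 51.2104) = 18.3657 / 66.1332 = 0.27771

0.28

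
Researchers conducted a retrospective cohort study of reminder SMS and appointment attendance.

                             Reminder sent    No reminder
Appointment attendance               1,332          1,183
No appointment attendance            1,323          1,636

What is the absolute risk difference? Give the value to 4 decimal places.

Reading the table with exposure as columns: a = 1332 (Reminder sent, case), b = 1323 (Reminder sent, non-case), c = 1183 (No reminder, case), d = 1636.
Risk in exposed = 1332/2655 = 0.501695; risk in unexposed = 1183/2819 = 0.419652.
Risk difference = 0.501695 − 0.419652 = 0.082043

0.0820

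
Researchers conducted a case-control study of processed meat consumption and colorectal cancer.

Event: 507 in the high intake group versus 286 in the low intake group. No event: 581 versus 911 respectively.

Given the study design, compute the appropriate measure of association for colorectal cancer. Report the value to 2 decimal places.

2.78

From the description: a = 507, b = 581, c = 286, d = 911.
This is a case-control study: participants were sampled on outcome status, so risks in the source population cannot be estimated directly — relative risk is not valid here. The odds ratio is the appropriate measure.
OR = (a·d)/(b·c) = (507 × 911) / (581 × 286) = 461877 / 166166 = 2.77961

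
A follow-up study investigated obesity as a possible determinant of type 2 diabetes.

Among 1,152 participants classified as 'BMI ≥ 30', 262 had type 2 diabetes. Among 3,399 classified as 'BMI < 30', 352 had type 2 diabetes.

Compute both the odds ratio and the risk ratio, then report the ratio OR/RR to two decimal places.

From the description: a = 262, b = 890, c = 352, d = 3047.
OR = (262·3047)/(890·352) = 798314/313280 = 2.54824
Risk in exposed = 262/1152 = 0.22743; risk in unexposed = 352/3399 = 0.10356; RR = 2.19613
OR/RR = 2.54824 / 2.19613 = 1.16034
The outcome is not rare, so the OR lies further from 1 than the RR.

1.16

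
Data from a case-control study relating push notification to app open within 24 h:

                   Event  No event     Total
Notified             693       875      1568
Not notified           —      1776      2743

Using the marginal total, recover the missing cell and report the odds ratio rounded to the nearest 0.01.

1.45

The missing cell is in the unexposed row: 2743 − 1776 = 967.
So a = 693, b = 875, c = 967, d = 1776.
OR = (a·d)/(b·c) = (693 × 1776) / (875 × 967) = 1230768 / 846125 = 1.45459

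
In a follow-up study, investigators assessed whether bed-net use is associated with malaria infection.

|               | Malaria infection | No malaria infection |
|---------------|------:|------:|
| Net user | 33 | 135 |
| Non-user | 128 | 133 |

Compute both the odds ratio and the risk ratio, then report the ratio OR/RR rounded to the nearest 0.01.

0.63

Cells: a = 33, b = 135, c = 128, d = 133.
OR = (33·133)/(135·128) = 4389/17280 = 0.25399
Risk in exposed = 33/168 = 0.19643; risk in unexposed = 128/261 = 0.49042; RR = 0.40053
OR/RR = 0.25399 / 0.40053 = 0.63414
The outcome is not rare, so the OR lies further from 1 than the RR.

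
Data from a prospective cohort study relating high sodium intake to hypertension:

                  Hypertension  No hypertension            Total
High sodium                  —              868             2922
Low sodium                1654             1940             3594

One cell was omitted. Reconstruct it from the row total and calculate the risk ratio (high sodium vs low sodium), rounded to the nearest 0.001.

The missing cell is in the exposed row: 2922 − 868 = 2054.
So a = 2054, b = 868, c = 1654, d = 1940.
RR = [a/(a+b)] / [c/(c+d)] = (2054/2922) / (1654/3594) = 0.70294/0.46021 = 1.52744

1.527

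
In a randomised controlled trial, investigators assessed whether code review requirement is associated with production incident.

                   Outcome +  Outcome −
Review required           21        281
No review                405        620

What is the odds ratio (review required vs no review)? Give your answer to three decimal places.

Cells: a = 21, b = 281, c = 405, d = 620.
OR = (a·d)/(b·c) = (21 × 620) / (281 × 405) = 13020 / 113805 = 0.11441
Exposure is associated with lower odds of production incident (OR = 0.11 < 1).

0.114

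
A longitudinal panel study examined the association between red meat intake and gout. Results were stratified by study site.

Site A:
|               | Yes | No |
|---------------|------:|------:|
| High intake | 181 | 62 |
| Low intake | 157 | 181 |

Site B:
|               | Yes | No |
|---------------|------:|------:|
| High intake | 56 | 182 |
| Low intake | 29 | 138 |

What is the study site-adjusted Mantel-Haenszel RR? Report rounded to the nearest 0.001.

1.552

RR_MH = Σ(aᵢ·n₀ᵢ/nᵢ) / Σ(cᵢ·n₁ᵢ/nᵢ), with n₁ᵢ = aᵢ+bᵢ (exposed), n₀ᵢ = cᵢ+dᵢ (unexposed), nᵢ = n₁ᵢ+n₀ᵢ.
Stratum 1 (Site A): n₁ = 243, n₀ = 338, n = 581; a·n₀/n = 181·338/581 = 105.2978; c·n₁/n = 157·243/581 = 65.6644
Stratum 2 (Site B): n₁ = 238, n₀ = 167, n = 405; a·n₀/n = 56·167/405 = 23.0914; c·n₁/n = 29·238/405 = 17.0420
RR_MH = (105.2978 + 23.0914) / (65.6644 + 17.0420) = 128.3891 / 82.7063 = 1.55235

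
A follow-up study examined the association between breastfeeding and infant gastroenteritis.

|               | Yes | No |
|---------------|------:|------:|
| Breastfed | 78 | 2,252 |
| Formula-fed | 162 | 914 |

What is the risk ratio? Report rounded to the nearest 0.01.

0.22

Cells: a = 78, b = 2252, c = 162, d = 914.
Risk in exposed = 78/2330 = 0.03348; risk in unexposed = 162/1076 = 0.15056.
RR = 0.03348 / 0.15056 = 0.22235
The risk is 78% lower among the exposed than among the unexposed.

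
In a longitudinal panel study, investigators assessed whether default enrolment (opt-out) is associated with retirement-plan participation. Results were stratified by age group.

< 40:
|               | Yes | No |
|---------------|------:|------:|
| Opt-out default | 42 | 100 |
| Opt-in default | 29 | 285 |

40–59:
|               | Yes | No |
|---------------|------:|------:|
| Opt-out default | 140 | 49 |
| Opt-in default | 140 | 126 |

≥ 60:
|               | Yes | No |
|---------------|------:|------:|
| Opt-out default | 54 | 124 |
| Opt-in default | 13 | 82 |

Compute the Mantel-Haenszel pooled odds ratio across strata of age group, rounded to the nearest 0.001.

2.971

OR_MH = Σ(aᵢdᵢ/nᵢ) / Σ(bᵢcᵢ/nᵢ), where nᵢ is the stratum total.
Stratum 1 (< 40): n = 456; a·d/n = 42·285/456 = 26.2500; b·c/n = 100·29/456 = 6.3596
Stratum 2 (40–59): n = 455; a·d/n = 140·126/455 = 38.7692; b·c/n = 49·140/455 = 15.0769
Stratum 3 (≥ 60): n = 273; a·d/n = 54·82/273 = 16.2198; b·c/n = 124·13/273 = 5.9048
OR_MH = (26.2500 + 38.7692 + 16.2198) / (6.3596 + 15.0769 + 5.9048) = 81.2390 / 27.3413 = 2.97129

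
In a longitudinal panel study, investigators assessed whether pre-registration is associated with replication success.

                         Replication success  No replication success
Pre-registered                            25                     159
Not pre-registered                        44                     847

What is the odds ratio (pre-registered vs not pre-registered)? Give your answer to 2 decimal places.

Cells: a = 25, b = 159, c = 44, d = 847.
OR = (a·d)/(b·c) = (25 × 847) / (159 × 44) = 21175 / 6996 = 3.02673
The odds of replication success are about 3.03 times as high in the pre-registered group.

3.03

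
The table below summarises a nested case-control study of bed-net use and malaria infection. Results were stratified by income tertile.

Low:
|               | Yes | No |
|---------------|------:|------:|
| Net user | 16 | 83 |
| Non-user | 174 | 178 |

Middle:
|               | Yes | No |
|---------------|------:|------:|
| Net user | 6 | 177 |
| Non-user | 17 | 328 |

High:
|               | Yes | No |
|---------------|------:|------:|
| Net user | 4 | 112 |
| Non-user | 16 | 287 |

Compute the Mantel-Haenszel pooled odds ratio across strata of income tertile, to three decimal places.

0.304

OR_MH = Σ(aᵢdᵢ/nᵢ) / Σ(bᵢcᵢ/nᵢ), where nᵢ is the stratum total.
Stratum 1 (Low): n = 451; a·d/n = 16·178/451 = 6.3149; b·c/n = 83·174/451 = 32.0222
Stratum 2 (Middle): n = 528; a·d/n = 6·328/528 = 3.7273; b·c/n = 177·17/528 = 5.6989
Stratum 3 (High): n = 419; a·d/n = 4·287/419 = 2.7399; b·c/n = 112·16/419 = 4.2768
OR_MH = (6.3149 + 3.7273 + 2.7399) / (32.0222 + 5.6989 + 4.2768) = 12.7820 / 41.9979 = 0.30435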